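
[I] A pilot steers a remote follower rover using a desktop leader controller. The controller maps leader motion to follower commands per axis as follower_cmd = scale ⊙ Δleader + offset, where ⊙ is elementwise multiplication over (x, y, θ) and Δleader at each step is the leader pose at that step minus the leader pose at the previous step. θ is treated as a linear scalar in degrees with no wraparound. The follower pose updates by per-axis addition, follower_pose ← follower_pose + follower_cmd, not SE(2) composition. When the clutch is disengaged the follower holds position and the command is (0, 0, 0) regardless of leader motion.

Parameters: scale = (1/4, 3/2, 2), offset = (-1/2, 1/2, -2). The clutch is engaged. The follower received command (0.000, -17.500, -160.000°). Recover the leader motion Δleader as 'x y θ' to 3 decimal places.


axis x: (0.000 − -1/2) / (1/4) = 2.000
axis y: (-17.500 − 1/2) / (3/2) = -12.000
axis θ: (-160.000 − -2) / (2) = -79.000

2.000 -12.000 -79.000


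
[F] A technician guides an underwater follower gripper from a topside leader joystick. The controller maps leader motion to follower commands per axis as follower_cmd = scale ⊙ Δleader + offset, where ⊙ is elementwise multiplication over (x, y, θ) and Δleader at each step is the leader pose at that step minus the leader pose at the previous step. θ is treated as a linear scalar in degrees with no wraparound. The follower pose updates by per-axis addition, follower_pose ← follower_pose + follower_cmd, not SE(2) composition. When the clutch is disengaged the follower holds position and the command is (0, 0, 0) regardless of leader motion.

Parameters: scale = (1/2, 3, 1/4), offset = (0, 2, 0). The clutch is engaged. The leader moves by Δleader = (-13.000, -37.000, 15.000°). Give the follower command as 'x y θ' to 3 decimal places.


axis x: 1/2·-13.000 + 0 = -6.500
axis y: 3·-37.000 + 2 = -109.000
axis θ: 1/4·15.000 + 0 = 3.750

-6.500 -109.000 3.750


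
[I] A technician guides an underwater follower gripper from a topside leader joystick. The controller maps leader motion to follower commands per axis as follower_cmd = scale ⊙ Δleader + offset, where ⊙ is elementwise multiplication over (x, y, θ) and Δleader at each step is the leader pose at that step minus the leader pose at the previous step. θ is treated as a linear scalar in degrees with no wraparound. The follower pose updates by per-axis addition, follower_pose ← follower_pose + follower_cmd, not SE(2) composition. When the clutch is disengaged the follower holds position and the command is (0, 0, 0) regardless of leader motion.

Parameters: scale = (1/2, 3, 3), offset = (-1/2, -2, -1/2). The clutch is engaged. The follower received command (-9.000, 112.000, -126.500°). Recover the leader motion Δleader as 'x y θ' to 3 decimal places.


-17.000 38.000 -42.000

axis x: (-9.000 − -1/2) / (1/2) = -17.000
axis y: (112.000 − -2) / (3) = 38.000
axis θ: (-126.500 − -1/2) / (3) = -42.000


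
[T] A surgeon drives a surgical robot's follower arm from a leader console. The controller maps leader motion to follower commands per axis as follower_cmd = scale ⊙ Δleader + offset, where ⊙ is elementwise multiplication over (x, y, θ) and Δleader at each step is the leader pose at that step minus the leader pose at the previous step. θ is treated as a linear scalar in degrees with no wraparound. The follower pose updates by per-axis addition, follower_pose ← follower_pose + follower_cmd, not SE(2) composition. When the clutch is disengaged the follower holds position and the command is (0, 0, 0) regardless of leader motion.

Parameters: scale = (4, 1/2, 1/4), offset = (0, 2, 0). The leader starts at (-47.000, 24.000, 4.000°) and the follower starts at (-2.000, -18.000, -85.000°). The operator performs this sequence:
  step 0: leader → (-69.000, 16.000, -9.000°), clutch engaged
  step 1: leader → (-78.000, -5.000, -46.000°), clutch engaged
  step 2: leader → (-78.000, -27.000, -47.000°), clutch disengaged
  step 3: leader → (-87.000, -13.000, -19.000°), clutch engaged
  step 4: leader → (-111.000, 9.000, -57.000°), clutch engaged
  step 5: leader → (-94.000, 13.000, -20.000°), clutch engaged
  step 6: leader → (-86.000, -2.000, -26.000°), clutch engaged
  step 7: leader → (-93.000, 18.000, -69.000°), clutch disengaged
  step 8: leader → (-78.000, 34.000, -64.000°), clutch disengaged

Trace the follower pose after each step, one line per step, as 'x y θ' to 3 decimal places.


step 0: Δleader=(-22.000, -8.000, -13.000°), engaged; cmd=(-88.000, -2.000, -3.250°) → follower=(-90.000, -20.000, -88.250°)
step 1: Δleader=(-9.000, -21.000, -37.000°), engaged; cmd=(-36.000, -8.500, -9.250°) → follower=(-126.000, -28.500, -97.500°)
step 2: Δleader=(0.000, -22.000, -1.000°), disengaged; cmd=(0,0,0) → follower holds at (-126.000, -28.500, -97.500°)
step 3: Δleader=(-9.000, 14.000, 28.000°), engaged; cmd=(-36.000, 9.000, 7.000°) → follower=(-162.000, -19.500, -90.500°)
step 4: Δleader=(-24.000, 22.000, -38.000°), engaged; cmd=(-96.000, 13.000, -9.500°) → follower=(-258.000, -6.500, -100.000°)
step 5: Δleader=(17.000, 4.000, 37.000°), engaged; cmd=(68.000, 4.000, 9.250°) → follower=(-190.000, -2.500, -90.750°)
step 6: Δleader=(8.000, -15.000, -6.000°), engaged; cmd=(32.000, -5.500, -1.500°) → follower=(-158.000, -8.000, -92.250°)
step 7: Δleader=(-7.000, 20.000, -43.000°), disengaged; cmd=(0,0,0) → follower holds at (-158.000, -8.000, -92.250°)
step 8: Δleader=(15.000, 16.000, 5.000°), disengaged; cmd=(0,0,0) → follower holds at (-158.000, -8.000, -92.250°)

-90.000 -20.000 -88.250
-126.000 -28.500 -97.500
-126.000 -28.500 -97.500
-162.000 -19.500 -90.500
-258.000 -6.500 -100.000
-190.000 -2.500 -90.750
-158.000 -8.000 -92.250
-158.000 -8.000 -92.250
-158.000 -8.000 -92.250


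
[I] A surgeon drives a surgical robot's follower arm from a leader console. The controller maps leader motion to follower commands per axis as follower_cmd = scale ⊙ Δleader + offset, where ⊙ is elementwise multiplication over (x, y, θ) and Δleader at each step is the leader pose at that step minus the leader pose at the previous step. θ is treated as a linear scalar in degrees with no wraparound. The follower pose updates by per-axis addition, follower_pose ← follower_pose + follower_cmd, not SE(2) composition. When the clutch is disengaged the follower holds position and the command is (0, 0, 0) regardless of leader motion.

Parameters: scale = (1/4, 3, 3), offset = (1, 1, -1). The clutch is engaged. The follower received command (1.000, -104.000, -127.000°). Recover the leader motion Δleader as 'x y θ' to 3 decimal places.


0.000 -35.000 -42.000

axis x: (1.000 − 1) / (1/4) = 0.000
axis y: (-104.000 − 1) / (3) = -35.000
axis θ: (-127.000 − -1) / (3) = -42.000


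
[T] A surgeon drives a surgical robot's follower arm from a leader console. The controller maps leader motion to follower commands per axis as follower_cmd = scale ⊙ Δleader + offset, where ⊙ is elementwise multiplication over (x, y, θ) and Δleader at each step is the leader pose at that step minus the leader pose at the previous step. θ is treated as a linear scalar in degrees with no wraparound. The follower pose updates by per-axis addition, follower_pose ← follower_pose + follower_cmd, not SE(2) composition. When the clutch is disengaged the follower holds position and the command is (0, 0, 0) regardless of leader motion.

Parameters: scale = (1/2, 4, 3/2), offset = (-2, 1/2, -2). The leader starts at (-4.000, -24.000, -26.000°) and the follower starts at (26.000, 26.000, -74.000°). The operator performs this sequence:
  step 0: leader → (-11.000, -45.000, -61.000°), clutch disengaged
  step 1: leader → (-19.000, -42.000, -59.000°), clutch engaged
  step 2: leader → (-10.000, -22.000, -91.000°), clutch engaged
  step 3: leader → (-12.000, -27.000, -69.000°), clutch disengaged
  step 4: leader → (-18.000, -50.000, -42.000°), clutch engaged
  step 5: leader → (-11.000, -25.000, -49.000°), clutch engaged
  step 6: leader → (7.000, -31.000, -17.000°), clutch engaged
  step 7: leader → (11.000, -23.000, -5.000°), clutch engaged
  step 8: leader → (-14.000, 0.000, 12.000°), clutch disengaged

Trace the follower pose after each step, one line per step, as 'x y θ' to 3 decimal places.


26.000 26.000 -74.000
20.000 38.500 -73.000
22.500 119.000 -123.000
22.500 119.000 -123.000
17.500 27.500 -84.500
19.000 128.000 -97.000
26.000 104.500 -51.000
26.000 137.000 -35.000
26.000 137.000 -35.000

step 0: Δleader=(-7.000, -21.000, -35.000°), disengaged; cmd=(0,0,0) → follower holds at (26.000, 26.000, -74.000°)
step 1: Δleader=(-8.000, 3.000, 2.000°), engaged; cmd=(-6.000, 12.500, 1.000°) → follower=(20.000, 38.500, -73.000°)
step 2: Δleader=(9.000, 20.000, -32.000°), engaged; cmd=(2.500, 80.500, -50.000°) → follower=(22.500, 119.000, -123.000°)
step 3: Δleader=(-2.000, -5.000, 22.000°), disengaged; cmd=(0,0,0) → follower holds at (22.500, 119.000, -123.000°)
step 4: Δleader=(-6.000, -23.000, 27.000°), engaged; cmd=(-5.000, -91.500, 38.500°) → follower=(17.500, 27.500, -84.500°)
step 5: Δleader=(7.000, 25.000, -7.000°), engaged; cmd=(1.500, 100.500, -12.500°) → follower=(19.000, 128.000, -97.000°)
step 6: Δleader=(18.000, -6.000, 32.000°), engaged; cmd=(7.000, -23.500, 46.000°) → follower=(26.000, 104.500, -51.000°)
step 7: Δleader=(4.000, 8.000, 12.000°), engaged; cmd=(0.000, 32.500, 16.000°) → follower=(26.000, 137.000, -35.000°)
step 8: Δleader=(-25.000, 23.000, 17.000°), disengaged; cmd=(0,0,0) → follower holds at (26.000, 137.000, -35.000°)


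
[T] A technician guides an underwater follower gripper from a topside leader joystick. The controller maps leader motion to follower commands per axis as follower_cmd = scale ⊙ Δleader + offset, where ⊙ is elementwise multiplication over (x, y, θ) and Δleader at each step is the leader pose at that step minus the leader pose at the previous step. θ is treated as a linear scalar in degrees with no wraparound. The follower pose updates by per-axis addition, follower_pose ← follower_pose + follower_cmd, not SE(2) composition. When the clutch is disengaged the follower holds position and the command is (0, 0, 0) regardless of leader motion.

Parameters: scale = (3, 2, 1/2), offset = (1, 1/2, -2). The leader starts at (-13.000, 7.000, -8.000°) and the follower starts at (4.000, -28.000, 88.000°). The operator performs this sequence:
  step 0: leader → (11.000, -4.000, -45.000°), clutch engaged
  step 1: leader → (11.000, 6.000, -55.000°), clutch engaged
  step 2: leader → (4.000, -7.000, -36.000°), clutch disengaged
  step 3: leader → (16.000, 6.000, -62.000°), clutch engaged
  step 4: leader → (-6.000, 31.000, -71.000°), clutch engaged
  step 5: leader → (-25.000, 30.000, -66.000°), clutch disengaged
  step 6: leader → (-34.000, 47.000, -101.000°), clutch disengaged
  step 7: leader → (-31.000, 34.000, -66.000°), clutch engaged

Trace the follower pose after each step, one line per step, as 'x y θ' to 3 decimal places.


77.000 -49.500 67.500
78.000 -29.000 60.500
78.000 -29.000 60.500
115.000 -2.500 45.500
50.000 48.000 39.000
50.000 48.000 39.000
50.000 48.000 39.000
60.000 22.500 54.500

step 0: Δleader=(24.000, -11.000, -37.000°), engaged; cmd=(73.000, -21.500, -20.500°) → follower=(77.000, -49.500, 67.500°)
step 1: Δleader=(0.000, 10.000, -10.000°), engaged; cmd=(1.000, 20.500, -7.000°) → follower=(78.000, -29.000, 60.500°)
step 2: Δleader=(-7.000, -13.000, 19.000°), disengaged; cmd=(0,0,0) → follower holds at (78.000, -29.000, 60.500°)
step 3: Δleader=(12.000, 13.000, -26.000°), engaged; cmd=(37.000, 26.500, -15.000°) → follower=(115.000, -2.500, 45.500°)
step 4: Δleader=(-22.000, 25.000, -9.000°), engaged; cmd=(-65.000, 50.500, -6.500°) → follower=(50.000, 48.000, 39.000°)
step 5: Δleader=(-19.000, -1.000, 5.000°), disengaged; cmd=(0,0,0) → follower holds at (50.000, 48.000, 39.000°)
step 6: Δleader=(-9.000, 17.000, -35.000°), disengaged; cmd=(0,0,0) → follower holds at (50.000, 48.000, 39.000°)
step 7: Δleader=(3.000, -13.000, 35.000°), engaged; cmd=(10.000, -25.500, 15.500°) → follower=(60.000, 22.500, 54.500°)


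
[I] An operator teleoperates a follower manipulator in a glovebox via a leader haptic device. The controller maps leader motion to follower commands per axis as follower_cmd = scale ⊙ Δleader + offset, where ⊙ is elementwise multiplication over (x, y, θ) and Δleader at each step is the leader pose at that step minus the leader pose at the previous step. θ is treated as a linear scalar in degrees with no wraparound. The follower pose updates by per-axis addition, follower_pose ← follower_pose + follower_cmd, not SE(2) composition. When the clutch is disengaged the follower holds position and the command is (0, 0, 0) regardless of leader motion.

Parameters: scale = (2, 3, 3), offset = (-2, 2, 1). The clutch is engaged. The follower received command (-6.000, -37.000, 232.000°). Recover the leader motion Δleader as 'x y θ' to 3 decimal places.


axis x: (-6.000 − -2) / (2) = -2.000
axis y: (-37.000 − 2) / (3) = -13.000
axis θ: (232.000 − 1) / (3) = 77.000

-2.000 -13.000 77.000


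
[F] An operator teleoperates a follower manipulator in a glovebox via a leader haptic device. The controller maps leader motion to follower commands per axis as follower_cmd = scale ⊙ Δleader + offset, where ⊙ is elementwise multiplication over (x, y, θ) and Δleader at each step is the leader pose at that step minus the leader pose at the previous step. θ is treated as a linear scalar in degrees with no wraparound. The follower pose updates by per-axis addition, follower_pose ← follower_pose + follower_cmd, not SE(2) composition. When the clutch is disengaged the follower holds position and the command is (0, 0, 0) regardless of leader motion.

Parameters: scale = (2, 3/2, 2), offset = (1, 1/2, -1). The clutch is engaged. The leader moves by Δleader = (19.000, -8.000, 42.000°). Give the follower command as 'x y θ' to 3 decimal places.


axis x: 2·19.000 + 1 = 39.000
axis y: 3/2·-8.000 + 1/2 = -11.500
axis θ: 2·42.000 + -1 = 83.000

39.000 -11.500 83.000


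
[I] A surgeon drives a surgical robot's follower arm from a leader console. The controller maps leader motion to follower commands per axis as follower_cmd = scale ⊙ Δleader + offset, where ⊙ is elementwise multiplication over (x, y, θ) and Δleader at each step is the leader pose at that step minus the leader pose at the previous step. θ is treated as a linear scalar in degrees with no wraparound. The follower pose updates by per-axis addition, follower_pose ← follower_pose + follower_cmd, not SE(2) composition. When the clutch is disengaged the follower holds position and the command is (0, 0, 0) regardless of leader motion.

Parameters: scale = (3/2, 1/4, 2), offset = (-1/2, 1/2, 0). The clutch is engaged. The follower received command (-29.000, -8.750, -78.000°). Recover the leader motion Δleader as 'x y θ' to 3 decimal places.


axis x: (-29.000 − -1/2) / (3/2) = -19.000
axis y: (-8.750 − 1/2) / (1/4) = -37.000
axis θ: (-78.000 − 0) / (2) = -39.000

-19.000 -37.000 -39.000


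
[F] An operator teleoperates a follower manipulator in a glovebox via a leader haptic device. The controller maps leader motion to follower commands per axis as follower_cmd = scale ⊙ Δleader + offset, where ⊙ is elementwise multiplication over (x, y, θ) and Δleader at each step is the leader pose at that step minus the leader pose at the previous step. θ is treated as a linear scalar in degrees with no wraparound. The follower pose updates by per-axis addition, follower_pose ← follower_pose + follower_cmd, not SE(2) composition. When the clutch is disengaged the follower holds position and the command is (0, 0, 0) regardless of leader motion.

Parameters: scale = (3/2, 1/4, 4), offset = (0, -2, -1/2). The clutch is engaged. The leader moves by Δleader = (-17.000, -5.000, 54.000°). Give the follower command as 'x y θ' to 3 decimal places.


axis x: 3/2·-17.000 + 0 = -25.500
axis y: 1/4·-5.000 + -2 = -3.250
axis θ: 4·54.000 + -1/2 = 215.500

-25.500 -3.250 215.500


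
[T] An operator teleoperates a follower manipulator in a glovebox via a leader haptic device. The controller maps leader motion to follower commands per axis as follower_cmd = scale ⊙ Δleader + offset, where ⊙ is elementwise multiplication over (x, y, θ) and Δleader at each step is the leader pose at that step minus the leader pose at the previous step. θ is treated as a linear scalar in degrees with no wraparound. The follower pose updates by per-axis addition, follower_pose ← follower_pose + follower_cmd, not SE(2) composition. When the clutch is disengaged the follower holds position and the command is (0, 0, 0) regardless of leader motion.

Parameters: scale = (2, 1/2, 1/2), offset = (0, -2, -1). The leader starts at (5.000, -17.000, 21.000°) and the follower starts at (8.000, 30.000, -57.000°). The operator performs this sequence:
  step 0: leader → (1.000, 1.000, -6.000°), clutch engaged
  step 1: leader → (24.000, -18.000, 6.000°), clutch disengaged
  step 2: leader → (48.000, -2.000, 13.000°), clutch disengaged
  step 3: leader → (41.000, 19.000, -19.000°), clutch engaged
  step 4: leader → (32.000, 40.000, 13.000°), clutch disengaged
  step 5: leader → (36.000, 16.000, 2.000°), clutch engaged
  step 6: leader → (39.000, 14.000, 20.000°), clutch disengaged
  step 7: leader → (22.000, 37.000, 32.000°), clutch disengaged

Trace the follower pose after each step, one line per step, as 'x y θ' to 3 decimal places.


0.000 37.000 -71.500
0.000 37.000 -71.500
0.000 37.000 -71.500
-14.000 45.500 -88.500
-14.000 45.500 -88.500
-6.000 31.500 -95.000
-6.000 31.500 -95.000
-6.000 31.500 -95.000

step 0: Δleader=(-4.000, 18.000, -27.000°), engaged; cmd=(-8.000, 7.000, -14.500°) → follower=(0.000, 37.000, -71.500°)
step 1: Δleader=(23.000, -19.000, 12.000°), disengaged; cmd=(0,0,0) → follower holds at (0.000, 37.000, -71.500°)
step 2: Δleader=(24.000, 16.000, 7.000°), disengaged; cmd=(0,0,0) → follower holds at (0.000, 37.000, -71.500°)
step 3: Δleader=(-7.000, 21.000, -32.000°), engaged; cmd=(-14.000, 8.500, -17.000°) → follower=(-14.000, 45.500, -88.500°)
step 4: Δleader=(-9.000, 21.000, 32.000°), disengaged; cmd=(0,0,0) → follower holds at (-14.000, 45.500, -88.500°)
step 5: Δleader=(4.000, -24.000, -11.000°), engaged; cmd=(8.000, -14.000, -6.500°) → follower=(-6.000, 31.500, -95.000°)
step 6: Δleader=(3.000, -2.000, 18.000°), disengaged; cmd=(0,0,0) → follower holds at (-6.000, 31.500, -95.000°)
step 7: Δleader=(-17.000, 23.000, 12.000°), disengaged; cmd=(0,0,0) → follower holds at (-6.000, 31.500, -95.000°)


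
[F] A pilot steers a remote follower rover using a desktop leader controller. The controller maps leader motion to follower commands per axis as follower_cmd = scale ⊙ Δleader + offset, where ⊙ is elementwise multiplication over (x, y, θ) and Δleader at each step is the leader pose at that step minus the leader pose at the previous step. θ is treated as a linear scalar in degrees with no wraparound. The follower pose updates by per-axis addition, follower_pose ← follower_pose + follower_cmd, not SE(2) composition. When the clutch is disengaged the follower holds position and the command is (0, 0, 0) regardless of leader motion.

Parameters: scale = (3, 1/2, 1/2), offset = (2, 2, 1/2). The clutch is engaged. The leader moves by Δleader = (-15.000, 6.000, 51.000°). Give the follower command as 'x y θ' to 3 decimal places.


-43.000 5.000 26.000

axis x: 3·-15.000 + 2 = -43.000
axis y: 1/2·6.000 + 2 = 5.000
axis θ: 1/2·51.000 + 1/2 = 26.000


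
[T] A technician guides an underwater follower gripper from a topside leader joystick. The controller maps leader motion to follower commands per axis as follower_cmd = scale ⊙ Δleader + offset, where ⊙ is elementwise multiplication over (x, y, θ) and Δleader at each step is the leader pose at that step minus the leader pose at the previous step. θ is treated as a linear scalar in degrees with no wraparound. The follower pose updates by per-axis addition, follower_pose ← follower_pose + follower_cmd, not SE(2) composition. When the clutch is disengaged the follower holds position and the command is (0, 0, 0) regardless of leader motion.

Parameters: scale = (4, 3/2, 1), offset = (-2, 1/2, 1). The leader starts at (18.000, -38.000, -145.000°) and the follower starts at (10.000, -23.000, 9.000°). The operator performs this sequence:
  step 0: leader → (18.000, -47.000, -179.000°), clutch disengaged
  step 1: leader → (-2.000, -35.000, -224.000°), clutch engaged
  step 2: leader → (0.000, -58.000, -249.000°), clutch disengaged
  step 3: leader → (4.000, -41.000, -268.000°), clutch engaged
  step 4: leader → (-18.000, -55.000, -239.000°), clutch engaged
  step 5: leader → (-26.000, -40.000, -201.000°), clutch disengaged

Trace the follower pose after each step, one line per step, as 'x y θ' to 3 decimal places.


step 0: Δleader=(0.000, -9.000, -34.000°), disengaged; cmd=(0,0,0) → follower holds at (10.000, -23.000, 9.000°)
step 1: Δleader=(-20.000, 12.000, -45.000°), engaged; cmd=(-82.000, 18.500, -44.000°) → follower=(-72.000, -4.500, -35.000°)
step 2: Δleader=(2.000, -23.000, -25.000°), disengaged; cmd=(0,0,0) → follower holds at (-72.000, -4.500, -35.000°)
step 3: Δleader=(4.000, 17.000, -19.000°), engaged; cmd=(14.000, 26.000, -18.000°) → follower=(-58.000, 21.500, -53.000°)
step 4: Δleader=(-22.000, -14.000, 29.000°), engaged; cmd=(-90.000, -20.500, 30.000°) → follower=(-148.000, 1.000, -23.000°)
step 5: Δleader=(-8.000, 15.000, 38.000°), disengaged; cmd=(0,0,0) → follower holds at (-148.000, 1.000, -23.000°)

10.000 -23.000 9.000
-72.000 -4.500 -35.000
-72.000 -4.500 -35.000
-58.000 21.500 -53.000
-148.000 1.000 -23.000
-148.000 1.000 -23.000


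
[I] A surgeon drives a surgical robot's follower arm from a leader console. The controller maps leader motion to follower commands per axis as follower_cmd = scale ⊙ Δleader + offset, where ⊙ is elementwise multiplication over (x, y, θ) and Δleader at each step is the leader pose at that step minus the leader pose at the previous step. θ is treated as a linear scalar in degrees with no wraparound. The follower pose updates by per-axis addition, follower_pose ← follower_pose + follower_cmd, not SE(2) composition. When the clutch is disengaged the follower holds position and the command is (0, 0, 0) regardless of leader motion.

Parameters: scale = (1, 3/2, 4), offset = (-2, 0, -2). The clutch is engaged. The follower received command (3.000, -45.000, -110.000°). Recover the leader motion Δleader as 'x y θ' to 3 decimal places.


5.000 -30.000 -27.000

axis x: (3.000 − -2) / (1) = 5.000
axis y: (-45.000 − 0) / (3/2) = -30.000
axis θ: (-110.000 − -2) / (4) = -27.000


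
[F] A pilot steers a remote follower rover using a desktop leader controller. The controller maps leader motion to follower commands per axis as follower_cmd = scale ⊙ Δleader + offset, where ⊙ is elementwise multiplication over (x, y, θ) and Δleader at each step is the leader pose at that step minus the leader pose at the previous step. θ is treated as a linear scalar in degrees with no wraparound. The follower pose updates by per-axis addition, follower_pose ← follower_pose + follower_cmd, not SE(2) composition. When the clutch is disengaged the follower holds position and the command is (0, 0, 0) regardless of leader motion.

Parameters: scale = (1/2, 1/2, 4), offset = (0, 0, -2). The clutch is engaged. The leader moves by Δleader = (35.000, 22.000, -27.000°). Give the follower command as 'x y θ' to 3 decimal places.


axis x: 1/2·35.000 + 0 = 17.500
axis y: 1/2·22.000 + 0 = 11.000
axis θ: 4·-27.000 + -2 = -110.000

17.500 11.000 -110.000


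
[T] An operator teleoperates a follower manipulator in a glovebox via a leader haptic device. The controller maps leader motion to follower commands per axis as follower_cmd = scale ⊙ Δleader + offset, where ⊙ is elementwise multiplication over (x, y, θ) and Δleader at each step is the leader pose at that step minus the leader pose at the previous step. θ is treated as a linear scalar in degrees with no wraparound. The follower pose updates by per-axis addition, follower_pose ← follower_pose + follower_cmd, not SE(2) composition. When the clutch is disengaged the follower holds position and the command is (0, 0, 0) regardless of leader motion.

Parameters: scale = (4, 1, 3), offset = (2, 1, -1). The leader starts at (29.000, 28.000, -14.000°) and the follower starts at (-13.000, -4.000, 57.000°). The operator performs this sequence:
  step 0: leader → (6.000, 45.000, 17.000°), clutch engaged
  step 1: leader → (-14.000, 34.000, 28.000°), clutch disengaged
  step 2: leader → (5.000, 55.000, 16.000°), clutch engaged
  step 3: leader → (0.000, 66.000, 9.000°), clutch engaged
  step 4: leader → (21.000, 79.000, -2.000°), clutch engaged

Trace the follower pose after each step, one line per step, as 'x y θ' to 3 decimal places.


step 0: Δleader=(-23.000, 17.000, 31.000°), engaged; cmd=(-90.000, 18.000, 92.000°) → follower=(-103.000, 14.000, 149.000°)
step 1: Δleader=(-20.000, -11.000, 11.000°), disengaged; cmd=(0,0,0) → follower holds at (-103.000, 14.000, 149.000°)
step 2: Δleader=(19.000, 21.000, -12.000°), engaged; cmd=(78.000, 22.000, -37.000°) → follower=(-25.000, 36.000, 112.000°)
step 3: Δleader=(-5.000, 11.000, -7.000°), engaged; cmd=(-18.000, 12.000, -22.000°) → follower=(-43.000, 48.000, 90.000°)
step 4: Δleader=(21.000, 13.000, -11.000°), engaged; cmd=(86.000, 14.000, -34.000°) → follower=(43.000, 62.000, 56.000°)

-103.000 14.000 149.000
-103.000 14.000 149.000
-25.000 36.000 112.000
-43.000 48.000 90.000
43.000 62.000 56.000


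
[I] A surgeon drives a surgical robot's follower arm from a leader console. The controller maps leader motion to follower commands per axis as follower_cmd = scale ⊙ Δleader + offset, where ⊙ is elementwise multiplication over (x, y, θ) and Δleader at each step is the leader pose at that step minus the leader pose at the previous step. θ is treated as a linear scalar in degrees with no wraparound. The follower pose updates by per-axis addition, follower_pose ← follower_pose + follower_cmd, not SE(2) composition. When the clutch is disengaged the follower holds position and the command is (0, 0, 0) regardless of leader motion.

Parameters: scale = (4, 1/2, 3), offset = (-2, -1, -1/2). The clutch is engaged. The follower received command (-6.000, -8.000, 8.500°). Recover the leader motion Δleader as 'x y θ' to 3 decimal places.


-1.000 -14.000 3.000

axis x: (-6.000 − -2) / (4) = -1.000
axis y: (-8.000 − -1) / (1/2) = -14.000
axis θ: (8.500 − -1/2) / (3) = 3.000


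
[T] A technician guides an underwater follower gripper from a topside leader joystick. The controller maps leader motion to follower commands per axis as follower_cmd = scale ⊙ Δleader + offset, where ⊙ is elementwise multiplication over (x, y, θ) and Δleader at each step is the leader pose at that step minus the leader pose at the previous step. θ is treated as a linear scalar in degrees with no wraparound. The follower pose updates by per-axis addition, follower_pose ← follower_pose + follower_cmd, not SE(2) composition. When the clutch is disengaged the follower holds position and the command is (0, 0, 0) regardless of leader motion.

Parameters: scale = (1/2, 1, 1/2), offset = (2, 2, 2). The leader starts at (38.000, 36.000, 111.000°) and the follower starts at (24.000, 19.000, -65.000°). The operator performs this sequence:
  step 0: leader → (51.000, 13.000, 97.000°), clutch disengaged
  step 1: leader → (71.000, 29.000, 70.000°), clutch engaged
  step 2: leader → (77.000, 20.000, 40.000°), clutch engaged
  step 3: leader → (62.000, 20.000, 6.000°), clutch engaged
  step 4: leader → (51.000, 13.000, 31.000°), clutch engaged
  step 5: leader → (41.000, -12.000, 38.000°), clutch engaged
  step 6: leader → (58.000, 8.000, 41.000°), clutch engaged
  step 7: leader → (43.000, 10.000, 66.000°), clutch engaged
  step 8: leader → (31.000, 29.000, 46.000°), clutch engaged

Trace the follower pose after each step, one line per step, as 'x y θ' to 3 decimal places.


24.000 19.000 -65.000
36.000 37.000 -76.500
41.000 30.000 -89.500
35.500 32.000 -104.500
32.000 27.000 -90.000
29.000 4.000 -84.500
39.500 26.000 -81.000
34.000 30.000 -66.500
30.000 51.000 -74.500

step 0: Δleader=(13.000, -23.000, -14.000°), disengaged; cmd=(0,0,0) → follower holds at (24.000, 19.000, -65.000°)
step 1: Δleader=(20.000, 16.000, -27.000°), engaged; cmd=(12.000, 18.000, -11.500°) → follower=(36.000, 37.000, -76.500°)
step 2: Δleader=(6.000, -9.000, -30.000°), engaged; cmd=(5.000, -7.000, -13.000°) → follower=(41.000, 30.000, -89.500°)
step 3: Δleader=(-15.000, 0.000, -34.000°), engaged; cmd=(-5.500, 2.000, -15.000°) → follower=(35.500, 32.000, -104.500°)
step 4: Δleader=(-11.000, -7.000, 25.000°), engaged; cmd=(-3.500, -5.000, 14.500°) → follower=(32.000, 27.000, -90.000°)
step 5: Δleader=(-10.000, -25.000, 7.000°), engaged; cmd=(-3.000, -23.000, 5.500°) → follower=(29.000, 4.000, -84.500°)
step 6: Δleader=(17.000, 20.000, 3.000°), engaged; cmd=(10.500, 22.000, 3.500°) → follower=(39.500, 26.000, -81.000°)
step 7: Δleader=(-15.000, 2.000, 25.000°), engaged; cmd=(-5.500, 4.000, 14.500°) → follower=(34.000, 30.000, -66.500°)
step 8: Δleader=(-12.000, 19.000, -20.000°), engaged; cmd=(-4.000, 21.000, -8.000°) → follower=(30.000, 51.000, -74.500°)


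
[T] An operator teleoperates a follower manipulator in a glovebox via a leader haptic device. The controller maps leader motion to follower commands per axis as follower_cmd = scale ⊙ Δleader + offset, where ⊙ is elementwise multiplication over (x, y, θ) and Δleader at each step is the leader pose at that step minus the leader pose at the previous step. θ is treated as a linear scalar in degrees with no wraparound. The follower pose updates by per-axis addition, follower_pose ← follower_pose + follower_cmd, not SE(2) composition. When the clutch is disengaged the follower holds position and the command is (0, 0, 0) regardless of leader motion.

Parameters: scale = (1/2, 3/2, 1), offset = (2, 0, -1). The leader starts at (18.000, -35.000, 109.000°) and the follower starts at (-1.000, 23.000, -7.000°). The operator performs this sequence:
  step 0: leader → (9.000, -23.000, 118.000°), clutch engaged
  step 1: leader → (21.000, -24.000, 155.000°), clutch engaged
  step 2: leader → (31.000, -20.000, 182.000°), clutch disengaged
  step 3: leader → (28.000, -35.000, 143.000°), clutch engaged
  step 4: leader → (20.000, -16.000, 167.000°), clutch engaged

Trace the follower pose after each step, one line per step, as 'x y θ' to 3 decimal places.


-3.500 41.000 1.000
4.500 39.500 37.000
4.500 39.500 37.000
5.000 17.000 -3.000
3.000 45.500 20.000

step 0: Δleader=(-9.000, 12.000, 9.000°), engaged; cmd=(-2.500, 18.000, 8.000°) → follower=(-3.500, 41.000, 1.000°)
step 1: Δleader=(12.000, -1.000, 37.000°), engaged; cmd=(8.000, -1.500, 36.000°) → follower=(4.500, 39.500, 37.000°)
step 2: Δleader=(10.000, 4.000, 27.000°), disengaged; cmd=(0,0,0) → follower holds at (4.500, 39.500, 37.000°)
step 3: Δleader=(-3.000, -15.000, -39.000°), engaged; cmd=(0.500, -22.500, -40.000°) → follower=(5.000, 17.000, -3.000°)
step 4: Δleader=(-8.000, 19.000, 24.000°), engaged; cmd=(-2.000, 28.500, 23.000°) → follower=(3.000, 45.500, 20.000°)


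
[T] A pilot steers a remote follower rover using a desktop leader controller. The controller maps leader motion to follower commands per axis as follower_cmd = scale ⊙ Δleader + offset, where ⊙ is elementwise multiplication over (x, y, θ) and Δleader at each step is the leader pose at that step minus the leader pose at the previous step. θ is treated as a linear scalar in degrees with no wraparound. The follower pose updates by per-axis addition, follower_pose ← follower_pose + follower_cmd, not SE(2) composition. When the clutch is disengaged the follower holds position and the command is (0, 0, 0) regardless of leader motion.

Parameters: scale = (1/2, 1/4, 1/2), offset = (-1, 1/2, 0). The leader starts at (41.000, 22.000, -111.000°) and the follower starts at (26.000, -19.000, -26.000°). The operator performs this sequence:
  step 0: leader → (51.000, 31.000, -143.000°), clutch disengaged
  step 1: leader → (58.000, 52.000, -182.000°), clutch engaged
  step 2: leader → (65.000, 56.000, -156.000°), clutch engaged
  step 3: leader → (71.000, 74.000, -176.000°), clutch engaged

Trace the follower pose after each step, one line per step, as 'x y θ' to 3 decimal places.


26.000 -19.000 -26.000
28.500 -13.250 -45.500
31.000 -11.750 -32.500
33.000 -6.750 -42.500

step 0: Δleader=(10.000, 9.000, -32.000°), disengaged; cmd=(0,0,0) → follower holds at (26.000, -19.000, -26.000°)
step 1: Δleader=(7.000, 21.000, -39.000°), engaged; cmd=(2.500, 5.750, -19.500°) → follower=(28.500, -13.250, -45.500°)
step 2: Δleader=(7.000, 4.000, 26.000°), engaged; cmd=(2.500, 1.500, 13.000°) → follower=(31.000, -11.750, -32.500°)
step 3: Δleader=(6.000, 18.000, -20.000°), engaged; cmd=(2.000, 5.000, -10.000°) → follower=(33.000, -6.750, -42.500°)


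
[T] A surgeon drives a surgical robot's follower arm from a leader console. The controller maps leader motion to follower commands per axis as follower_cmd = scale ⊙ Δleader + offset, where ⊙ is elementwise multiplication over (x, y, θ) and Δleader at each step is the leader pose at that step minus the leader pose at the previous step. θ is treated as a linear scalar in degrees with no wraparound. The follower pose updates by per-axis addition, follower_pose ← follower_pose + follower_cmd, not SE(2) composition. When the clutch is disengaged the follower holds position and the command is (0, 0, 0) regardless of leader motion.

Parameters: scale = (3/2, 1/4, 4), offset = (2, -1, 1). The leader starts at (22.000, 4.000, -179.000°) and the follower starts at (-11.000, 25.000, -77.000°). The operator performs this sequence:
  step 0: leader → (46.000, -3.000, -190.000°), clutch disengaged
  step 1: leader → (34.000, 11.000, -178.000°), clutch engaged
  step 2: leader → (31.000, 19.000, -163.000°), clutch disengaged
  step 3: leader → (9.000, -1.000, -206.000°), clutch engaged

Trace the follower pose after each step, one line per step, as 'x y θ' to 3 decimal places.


-11.000 25.000 -77.000
-27.000 27.500 -28.000
-27.000 27.500 -28.000
-58.000 21.500 -199.000

step 0: Δleader=(24.000, -7.000, -11.000°), disengaged; cmd=(0,0,0) → follower holds at (-11.000, 25.000, -77.000°)
step 1: Δleader=(-12.000, 14.000, 12.000°), engaged; cmd=(-16.000, 2.500, 49.000°) → follower=(-27.000, 27.500, -28.000°)
step 2: Δleader=(-3.000, 8.000, 15.000°), disengaged; cmd=(0,0,0) → follower holds at (-27.000, 27.500, -28.000°)
step 3: Δleader=(-22.000, -20.000, -43.000°), engaged; cmd=(-31.000, -6.000, -171.000°) → follower=(-58.000, 21.500, -199.000°)


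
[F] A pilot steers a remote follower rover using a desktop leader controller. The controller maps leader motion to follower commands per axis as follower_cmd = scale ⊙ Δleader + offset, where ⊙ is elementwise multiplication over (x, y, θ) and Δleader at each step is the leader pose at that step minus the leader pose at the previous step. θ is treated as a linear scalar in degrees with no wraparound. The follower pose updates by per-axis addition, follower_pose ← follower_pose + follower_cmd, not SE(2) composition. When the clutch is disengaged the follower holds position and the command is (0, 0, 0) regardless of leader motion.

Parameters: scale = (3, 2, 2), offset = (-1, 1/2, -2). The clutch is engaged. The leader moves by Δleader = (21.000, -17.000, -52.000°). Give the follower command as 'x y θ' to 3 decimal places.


axis x: 3·21.000 + -1 = 62.000
axis y: 2·-17.000 + 1/2 = -33.500
axis θ: 2·-52.000 + -2 = -106.000

62.000 -33.500 -106.000


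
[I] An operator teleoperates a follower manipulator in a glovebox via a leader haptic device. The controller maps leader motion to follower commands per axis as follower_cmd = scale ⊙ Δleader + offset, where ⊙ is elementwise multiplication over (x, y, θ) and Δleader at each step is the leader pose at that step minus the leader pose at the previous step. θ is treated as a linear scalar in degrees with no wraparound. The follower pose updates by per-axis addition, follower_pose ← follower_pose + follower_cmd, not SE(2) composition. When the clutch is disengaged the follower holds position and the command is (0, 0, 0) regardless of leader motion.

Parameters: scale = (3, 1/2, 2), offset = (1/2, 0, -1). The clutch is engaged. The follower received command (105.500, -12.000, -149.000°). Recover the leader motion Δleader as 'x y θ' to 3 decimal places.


axis x: (105.500 − 1/2) / (3) = 35.000
axis y: (-12.000 − 0) / (1/2) = -24.000
axis θ: (-149.000 − -1) / (2) = -74.000

35.000 -24.000 -74.000


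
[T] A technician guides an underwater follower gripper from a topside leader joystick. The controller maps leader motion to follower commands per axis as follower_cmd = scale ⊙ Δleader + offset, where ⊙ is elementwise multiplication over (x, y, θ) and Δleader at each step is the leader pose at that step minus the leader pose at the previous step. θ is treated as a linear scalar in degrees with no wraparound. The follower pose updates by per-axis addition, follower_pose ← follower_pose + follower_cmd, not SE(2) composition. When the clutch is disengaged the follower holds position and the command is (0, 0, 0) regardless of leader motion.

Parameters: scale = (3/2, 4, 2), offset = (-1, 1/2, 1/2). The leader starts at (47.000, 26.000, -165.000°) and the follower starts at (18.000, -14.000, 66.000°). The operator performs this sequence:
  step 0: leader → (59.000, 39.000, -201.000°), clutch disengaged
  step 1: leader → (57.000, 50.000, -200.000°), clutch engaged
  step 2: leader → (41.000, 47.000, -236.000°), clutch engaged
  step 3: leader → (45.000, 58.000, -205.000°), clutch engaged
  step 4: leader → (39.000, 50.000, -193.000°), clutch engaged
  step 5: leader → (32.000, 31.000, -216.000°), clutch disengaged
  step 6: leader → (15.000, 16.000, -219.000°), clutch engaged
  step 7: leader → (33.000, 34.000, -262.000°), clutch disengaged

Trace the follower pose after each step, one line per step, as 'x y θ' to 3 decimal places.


18.000 -14.000 66.000
14.000 30.500 68.500
-11.000 19.000 -3.000
-6.000 63.500 59.500
-16.000 32.000 84.000
-16.000 32.000 84.000
-42.500 -27.500 78.500
-42.500 -27.500 78.500

step 0: Δleader=(12.000, 13.000, -36.000°), disengaged; cmd=(0,0,0) → follower holds at (18.000, -14.000, 66.000°)
step 1: Δleader=(-2.000, 11.000, 1.000°), engaged; cmd=(-4.000, 44.500, 2.500°) → follower=(14.000, 30.500, 68.500°)
step 2: Δleader=(-16.000, -3.000, -36.000°), engaged; cmd=(-25.000, -11.500, -71.500°) → follower=(-11.000, 19.000, -3.000°)
step 3: Δleader=(4.000, 11.000, 31.000°), engaged; cmd=(5.000, 44.500, 62.500°) → follower=(-6.000, 63.500, 59.500°)
step 4: Δleader=(-6.000, -8.000, 12.000°), engaged; cmd=(-10.000, -31.500, 24.500°) → follower=(-16.000, 32.000, 84.000°)
step 5: Δleader=(-7.000, -19.000, -23.000°), disengaged; cmd=(0,0,0) → follower holds at (-16.000, 32.000, 84.000°)
step 6: Δleader=(-17.000, -15.000, -3.000°), engaged; cmd=(-26.500, -59.500, -5.500°) → follower=(-42.500, -27.500, 78.500°)
step 7: Δleader=(18.000, 18.000, -43.000°), disengaged; cmd=(0,0,0) → follower holds at (-42.500, -27.500, 78.500°)


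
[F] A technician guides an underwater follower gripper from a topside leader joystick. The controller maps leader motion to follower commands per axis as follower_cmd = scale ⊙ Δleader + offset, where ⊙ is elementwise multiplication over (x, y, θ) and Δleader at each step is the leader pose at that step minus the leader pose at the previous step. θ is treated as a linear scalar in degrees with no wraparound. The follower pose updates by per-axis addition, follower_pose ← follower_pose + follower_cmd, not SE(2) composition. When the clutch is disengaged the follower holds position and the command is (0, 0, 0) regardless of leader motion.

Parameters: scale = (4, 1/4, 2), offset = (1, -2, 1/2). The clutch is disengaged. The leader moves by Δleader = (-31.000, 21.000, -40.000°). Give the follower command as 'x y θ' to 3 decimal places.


clutch disengaged → follower holds; cmd = (0, 0, 0)

0.000 0.000 0.000
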